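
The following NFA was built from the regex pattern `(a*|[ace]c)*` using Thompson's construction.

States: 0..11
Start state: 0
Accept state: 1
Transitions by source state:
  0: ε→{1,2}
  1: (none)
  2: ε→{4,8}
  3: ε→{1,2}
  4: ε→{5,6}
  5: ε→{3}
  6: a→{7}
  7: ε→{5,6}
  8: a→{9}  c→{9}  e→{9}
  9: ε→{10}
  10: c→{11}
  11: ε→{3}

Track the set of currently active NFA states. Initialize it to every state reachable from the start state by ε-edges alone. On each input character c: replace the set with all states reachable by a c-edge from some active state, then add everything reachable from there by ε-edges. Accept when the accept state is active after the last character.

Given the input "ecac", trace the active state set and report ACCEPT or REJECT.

Answer: ACCEPT

Trace:
initial (ε-close {0}): {0,1,2,3,4,5,6,8}
'e' @ 1: {9,10}
'c' @ 2: {1,2,3,4,5,6,8,11}  [accepting]
'a' @ 3: {1,2,3,4,5,6,7,8,9,10}  [accepting]
'c' @ 4: {1,2,3,4,5,6,8,9,10,11}  [accepting]
final: {1,2,3,4,5,6,8,9,10,11}; accept 1 in set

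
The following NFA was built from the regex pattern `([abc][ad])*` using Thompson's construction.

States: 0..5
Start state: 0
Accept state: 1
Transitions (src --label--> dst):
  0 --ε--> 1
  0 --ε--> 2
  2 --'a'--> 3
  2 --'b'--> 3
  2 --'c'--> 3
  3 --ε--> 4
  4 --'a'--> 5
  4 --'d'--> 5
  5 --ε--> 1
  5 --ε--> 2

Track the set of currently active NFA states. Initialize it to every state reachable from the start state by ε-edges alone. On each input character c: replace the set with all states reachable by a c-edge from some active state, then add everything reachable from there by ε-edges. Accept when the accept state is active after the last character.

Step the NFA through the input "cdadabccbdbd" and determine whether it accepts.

Answer: REJECT

Derivation:
start: ε-closure({0}) = {0,1,2}
'c' @ 1: {3,4}
'd' @ 2: {1,2,5}  (accept∈set)
'a' @ 3: {3,4}
'd' @ 4: {1,2,5}  (accept∈set)
'a' @ 5: {3,4}
'b' @ 6: {}  — dead — no transitions
rest 'ccbdbd' ignored (set empty)
final: {}; accept 1 not in set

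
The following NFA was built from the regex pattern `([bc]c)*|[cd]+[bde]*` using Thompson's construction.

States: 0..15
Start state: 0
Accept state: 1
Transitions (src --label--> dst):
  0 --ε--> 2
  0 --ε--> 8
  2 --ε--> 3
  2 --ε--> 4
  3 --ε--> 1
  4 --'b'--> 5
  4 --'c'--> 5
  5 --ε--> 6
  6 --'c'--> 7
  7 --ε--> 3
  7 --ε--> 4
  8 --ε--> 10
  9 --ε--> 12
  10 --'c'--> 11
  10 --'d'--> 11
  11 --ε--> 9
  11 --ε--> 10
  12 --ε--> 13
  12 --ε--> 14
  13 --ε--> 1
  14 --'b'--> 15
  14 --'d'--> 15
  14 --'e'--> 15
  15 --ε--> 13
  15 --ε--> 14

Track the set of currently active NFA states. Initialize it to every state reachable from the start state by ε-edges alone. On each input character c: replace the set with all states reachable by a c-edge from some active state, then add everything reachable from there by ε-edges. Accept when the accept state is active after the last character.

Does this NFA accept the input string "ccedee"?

initial (ε-close {0}): {0,1,2,3,4,8,10}
'c' @ 1: {1,5,6,9,10,11,12,13,14}  [accepting]
'c' @ 2: {1,3,4,7,9,10,11,12,13,14}  [accepting]
'e' @ 3: {1,13,14,15}  [accepting]
'd' @ 4: {1,13,14,15}  [accepting]
'e' @ 5: {1,13,14,15}  [accepting]
'e' @ 6: {1,13,14,15}  [accepting]
after full input: {1,13,14,15}  (accept=1 in)

Answer: ACCEPT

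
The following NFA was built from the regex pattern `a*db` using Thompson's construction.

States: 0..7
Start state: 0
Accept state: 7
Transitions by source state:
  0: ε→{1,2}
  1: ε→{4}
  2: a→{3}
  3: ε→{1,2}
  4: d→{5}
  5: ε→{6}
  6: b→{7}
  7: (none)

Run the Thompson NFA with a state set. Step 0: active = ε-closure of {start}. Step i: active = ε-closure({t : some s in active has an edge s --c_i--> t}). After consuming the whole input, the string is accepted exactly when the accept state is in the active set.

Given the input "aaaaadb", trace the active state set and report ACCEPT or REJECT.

Answer: ACCEPT

Derivation:
initial (ε-close {0}): {0,1,2,4}
'a' @ 1: {1,2,3,4}
'a' @ 2: {1,2,3,4}
'a' @ 3: {1,2,3,4}
'a' @ 4: {1,2,3,4}
'a' @ 5: {1,2,3,4}
'd' @ 6: {5,6}
'b' @ 7: {7}  [accepting]
after full input: {7}  (accept=7 in)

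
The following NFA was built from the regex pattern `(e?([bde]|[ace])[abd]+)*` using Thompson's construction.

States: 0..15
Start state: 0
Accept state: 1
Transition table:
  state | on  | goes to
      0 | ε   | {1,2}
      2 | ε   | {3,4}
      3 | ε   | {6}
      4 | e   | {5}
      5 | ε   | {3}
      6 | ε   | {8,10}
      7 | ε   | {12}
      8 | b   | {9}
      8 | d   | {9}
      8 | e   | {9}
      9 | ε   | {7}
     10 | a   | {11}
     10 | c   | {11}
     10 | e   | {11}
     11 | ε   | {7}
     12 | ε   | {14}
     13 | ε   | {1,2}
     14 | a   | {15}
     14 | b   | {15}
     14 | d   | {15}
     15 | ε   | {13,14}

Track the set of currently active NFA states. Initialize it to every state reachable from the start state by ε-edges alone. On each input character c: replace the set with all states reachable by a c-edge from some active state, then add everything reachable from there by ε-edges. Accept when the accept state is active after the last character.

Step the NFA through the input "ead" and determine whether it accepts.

Answer: ACCEPT

Steps:
S₀ = ε-closure({0}) = {0,1,2,3,4,6,8,10}
'e' @ 1: {3,5,6,7,8,9,10,11,12,14}
'a' @ 2: {1,2,3,4,6,7,8,10,11,12,13,14,15}  ✓accept
'd' @ 3: {1,2,3,4,6,7,8,9,10,12,13,14,15}  ✓accept
final: {1,2,3,4,6,7,8,9,10,12,13,14,15}; accept 1 in set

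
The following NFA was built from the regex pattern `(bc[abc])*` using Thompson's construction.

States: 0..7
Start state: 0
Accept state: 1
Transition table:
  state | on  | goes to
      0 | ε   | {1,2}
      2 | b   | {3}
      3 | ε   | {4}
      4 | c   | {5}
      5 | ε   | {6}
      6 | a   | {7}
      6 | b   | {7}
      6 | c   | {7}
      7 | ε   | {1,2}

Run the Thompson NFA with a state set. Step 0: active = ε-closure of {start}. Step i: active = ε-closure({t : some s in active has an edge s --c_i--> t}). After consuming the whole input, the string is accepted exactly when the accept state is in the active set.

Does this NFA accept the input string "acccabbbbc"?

Answer: REJECT

Trace:
start: ε-closure({0}) = {0,1,2}
'a' @ 1: {}  — state set empty
rest 'cccabbbbc' ignored (set empty)
after full input: {}  (accept=1 not in)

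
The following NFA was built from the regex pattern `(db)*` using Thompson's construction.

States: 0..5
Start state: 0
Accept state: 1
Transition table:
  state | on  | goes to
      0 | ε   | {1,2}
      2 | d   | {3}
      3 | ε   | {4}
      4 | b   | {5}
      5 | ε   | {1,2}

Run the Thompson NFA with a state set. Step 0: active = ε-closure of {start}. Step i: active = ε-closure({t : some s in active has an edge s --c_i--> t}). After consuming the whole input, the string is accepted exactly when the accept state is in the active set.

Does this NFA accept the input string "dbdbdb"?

S₀ = ε-closure({0}) = {0,1,2}
'd' @ 1: {3,4}
'b' @ 2: {1,2,5}  ✓accept
'd' @ 3: {3,4}
'b' @ 4: {1,2,5}  ✓accept
'd' @ 5: {3,4}
'b' @ 6: {1,2,5}  ✓accept
after full input: {1,2,5}  (accept=1 in)

Answer: ACCEPT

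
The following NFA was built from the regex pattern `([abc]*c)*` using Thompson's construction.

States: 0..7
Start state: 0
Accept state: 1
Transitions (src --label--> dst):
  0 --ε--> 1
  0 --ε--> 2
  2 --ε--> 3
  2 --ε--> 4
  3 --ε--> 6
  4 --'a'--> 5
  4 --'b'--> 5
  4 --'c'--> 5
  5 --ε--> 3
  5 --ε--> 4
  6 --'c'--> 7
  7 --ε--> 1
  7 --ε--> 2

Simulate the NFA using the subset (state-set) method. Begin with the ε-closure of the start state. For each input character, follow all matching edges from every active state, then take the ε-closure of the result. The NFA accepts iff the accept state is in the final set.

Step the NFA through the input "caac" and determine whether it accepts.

Answer: ACCEPT

Derivation:
initial (ε-close {0}): {0,1,2,3,4,6}
'c' @ 1: {1,2,3,4,5,6,7}  [accepting]
'a' @ 2: {3,4,5,6}
'a' @ 3: {3,4,5,6}
'c' @ 4: {1,2,3,4,5,6,7}  [accepting]
after full input: {1,2,3,4,5,6,7}  (accept=1 in)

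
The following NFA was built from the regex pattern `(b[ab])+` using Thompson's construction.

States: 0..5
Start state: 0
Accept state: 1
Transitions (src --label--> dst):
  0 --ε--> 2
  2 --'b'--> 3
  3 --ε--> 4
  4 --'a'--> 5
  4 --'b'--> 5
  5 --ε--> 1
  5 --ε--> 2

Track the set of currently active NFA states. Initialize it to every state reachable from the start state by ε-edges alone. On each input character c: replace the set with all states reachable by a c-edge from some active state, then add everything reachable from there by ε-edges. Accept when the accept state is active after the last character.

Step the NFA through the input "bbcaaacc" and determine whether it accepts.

Answer: REJECT

Steps:
S₀ = ε-closure({0}) = {0,2}
'b' @ 1: {3,4}
'b' @ 2: {1,2,5}  ✓accept
'c' @ 3: {}  — dead — no transitions
rest 'aaacc' ignored (set empty)
final: {}; accept 1 not in set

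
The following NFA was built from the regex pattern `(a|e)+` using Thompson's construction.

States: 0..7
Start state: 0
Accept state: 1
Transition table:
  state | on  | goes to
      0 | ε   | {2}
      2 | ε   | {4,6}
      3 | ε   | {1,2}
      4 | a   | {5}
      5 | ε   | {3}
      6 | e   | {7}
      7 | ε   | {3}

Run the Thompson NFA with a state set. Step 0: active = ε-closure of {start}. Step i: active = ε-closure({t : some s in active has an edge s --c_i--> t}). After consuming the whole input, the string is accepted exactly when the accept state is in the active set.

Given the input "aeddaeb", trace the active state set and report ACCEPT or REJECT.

start: ε-closure({0}) = {0,2,4,6}
'a' @ 1: {1,2,3,4,5,6}  [accepting]
'e' @ 2: {1,2,3,4,6,7}  [accepting]
'd' @ 3: {}  — no active states
rest 'daeb' ignored (set empty)
end set {} — state 1 not in

Answer: REJECT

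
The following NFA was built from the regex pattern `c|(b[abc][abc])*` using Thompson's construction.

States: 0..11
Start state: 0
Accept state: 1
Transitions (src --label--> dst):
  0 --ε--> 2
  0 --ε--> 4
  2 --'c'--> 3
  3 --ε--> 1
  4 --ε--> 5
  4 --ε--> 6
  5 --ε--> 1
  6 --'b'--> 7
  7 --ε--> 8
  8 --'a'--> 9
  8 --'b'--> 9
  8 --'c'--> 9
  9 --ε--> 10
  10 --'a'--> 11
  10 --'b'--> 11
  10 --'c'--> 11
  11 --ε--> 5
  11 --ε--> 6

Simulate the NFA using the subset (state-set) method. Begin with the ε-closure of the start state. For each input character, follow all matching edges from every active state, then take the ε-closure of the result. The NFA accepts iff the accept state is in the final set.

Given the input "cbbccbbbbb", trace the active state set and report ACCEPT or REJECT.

start: ε-closure({0}) = {0,1,2,4,5,6}
'c' @ 1: {1,3}  ✓accept
'b' @ 2: {}  — dead — no transitions
rest 'bccbbbbb' ignored (set empty)
after full input: {}  (accept=1 not in)

Answer: REJECT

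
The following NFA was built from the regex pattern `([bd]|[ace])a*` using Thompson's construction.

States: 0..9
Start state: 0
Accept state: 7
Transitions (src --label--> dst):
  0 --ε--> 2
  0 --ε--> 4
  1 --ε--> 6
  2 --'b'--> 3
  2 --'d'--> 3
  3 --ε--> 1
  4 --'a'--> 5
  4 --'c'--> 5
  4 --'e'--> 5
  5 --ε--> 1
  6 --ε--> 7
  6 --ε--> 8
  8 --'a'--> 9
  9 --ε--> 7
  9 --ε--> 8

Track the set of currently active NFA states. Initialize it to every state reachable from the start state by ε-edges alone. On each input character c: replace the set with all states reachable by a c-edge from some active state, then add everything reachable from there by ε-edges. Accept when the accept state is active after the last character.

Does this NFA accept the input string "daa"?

S₀ = ε-closure({0}) = {0,2,4}
'd' @ 1: {1,3,6,7,8}  [accepting]
'a' @ 2: {7,8,9}  [accepting]
'a' @ 3: {7,8,9}  [accepting]
after full input: {7,8,9}  (accept=7 in)

Answer: ACCEPT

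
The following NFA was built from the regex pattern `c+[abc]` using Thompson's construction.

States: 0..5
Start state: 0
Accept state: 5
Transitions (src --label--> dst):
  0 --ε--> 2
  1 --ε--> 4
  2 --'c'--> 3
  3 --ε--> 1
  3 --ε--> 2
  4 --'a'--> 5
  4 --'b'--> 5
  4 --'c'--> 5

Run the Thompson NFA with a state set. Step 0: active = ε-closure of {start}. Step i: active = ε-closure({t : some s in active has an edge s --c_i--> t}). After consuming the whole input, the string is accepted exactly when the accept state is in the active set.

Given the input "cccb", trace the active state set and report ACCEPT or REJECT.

initial (ε-close {0}): {0,2}
'c' @ 1: {1,2,3,4}
'c' @ 2: {1,2,3,4,5}  [accepting]
'c' @ 3: {1,2,3,4,5}  [accepting]
'b' @ 4: {5}  [accepting]
after full input: {5}  (accept=5 in)

Answer: ACCEPT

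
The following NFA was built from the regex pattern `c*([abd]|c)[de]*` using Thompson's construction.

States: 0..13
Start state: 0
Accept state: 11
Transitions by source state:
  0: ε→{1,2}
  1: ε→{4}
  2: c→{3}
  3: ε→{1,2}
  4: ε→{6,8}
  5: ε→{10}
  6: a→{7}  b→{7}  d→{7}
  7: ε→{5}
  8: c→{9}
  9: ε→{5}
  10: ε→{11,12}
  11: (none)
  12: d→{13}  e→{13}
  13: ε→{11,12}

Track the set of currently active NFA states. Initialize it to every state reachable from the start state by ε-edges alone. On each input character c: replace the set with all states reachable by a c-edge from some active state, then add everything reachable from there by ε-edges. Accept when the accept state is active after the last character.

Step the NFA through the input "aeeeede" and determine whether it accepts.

start: ε-closure({0}) = {0,1,2,4,6,8}
'a' @ 1: {5,7,10,11,12}  (accept∈set)
'e' @ 2: {11,12,13}  (accept∈set)
'e' @ 3: {11,12,13}  (accept∈set)
'e' @ 4: {11,12,13}  (accept∈set)
'e' @ 5: {11,12,13}  (accept∈set)
'd' @ 6: {11,12,13}  (accept∈set)
'e' @ 7: {11,12,13}  (accept∈set)
final: {11,12,13}; accept 11 in set

Answer: ACCEPT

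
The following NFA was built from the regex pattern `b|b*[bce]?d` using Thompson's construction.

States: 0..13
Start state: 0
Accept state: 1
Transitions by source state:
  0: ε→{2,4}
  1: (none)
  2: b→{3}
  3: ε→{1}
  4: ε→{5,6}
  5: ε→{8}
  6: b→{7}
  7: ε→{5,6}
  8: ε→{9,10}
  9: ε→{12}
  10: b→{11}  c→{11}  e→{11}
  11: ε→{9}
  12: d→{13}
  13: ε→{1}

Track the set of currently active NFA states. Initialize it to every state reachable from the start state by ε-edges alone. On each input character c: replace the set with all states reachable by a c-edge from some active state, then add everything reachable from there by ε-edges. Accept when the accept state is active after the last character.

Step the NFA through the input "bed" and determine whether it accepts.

start: ε-closure({0}) = {0,2,4,5,6,8,9,10,12}
'b' @ 1: {1,3,5,6,7,8,9,10,11,12}  [accepting]
'e' @ 2: {9,11,12}
'd' @ 3: {1,13}  [accepting]
final: {1,13}; accept 1 in set

Answer: ACCEPT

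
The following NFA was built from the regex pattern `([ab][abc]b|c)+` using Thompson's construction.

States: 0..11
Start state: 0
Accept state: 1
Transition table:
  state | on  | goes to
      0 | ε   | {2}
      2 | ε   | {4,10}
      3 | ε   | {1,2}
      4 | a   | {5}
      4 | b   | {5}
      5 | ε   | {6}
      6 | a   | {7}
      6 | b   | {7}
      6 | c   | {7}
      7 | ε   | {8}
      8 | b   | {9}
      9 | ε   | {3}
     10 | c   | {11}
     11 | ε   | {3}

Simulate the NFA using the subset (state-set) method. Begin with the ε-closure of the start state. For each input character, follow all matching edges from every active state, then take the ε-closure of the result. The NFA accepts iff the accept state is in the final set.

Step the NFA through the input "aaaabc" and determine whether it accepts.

Answer: REJECT

Trace:
S₀ = ε-closure({0}) = {0,2,4,10}
'a' @ 1: {5,6}
'a' @ 2: {7,8}
'a' @ 3: {}  — dead — no transitions
rest 'abc' ignored (set empty)
after full input: {}  (accept=1 not in)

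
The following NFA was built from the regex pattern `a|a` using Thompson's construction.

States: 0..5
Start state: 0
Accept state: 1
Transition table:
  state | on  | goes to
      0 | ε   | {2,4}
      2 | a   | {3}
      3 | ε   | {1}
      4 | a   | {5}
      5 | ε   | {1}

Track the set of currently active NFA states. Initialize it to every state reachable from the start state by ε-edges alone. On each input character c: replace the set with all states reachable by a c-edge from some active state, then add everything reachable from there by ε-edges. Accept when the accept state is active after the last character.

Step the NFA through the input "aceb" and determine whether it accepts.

Answer: REJECT

Trace:
S₀ = ε-closure({0}) = {0,2,4}
'a' @ 1: {1,3,5}  ✓accept
'c' @ 2: {}  — dead — no transitions
rest 'eb' ignored (set empty)
after full input: {}  (accept=1 not in)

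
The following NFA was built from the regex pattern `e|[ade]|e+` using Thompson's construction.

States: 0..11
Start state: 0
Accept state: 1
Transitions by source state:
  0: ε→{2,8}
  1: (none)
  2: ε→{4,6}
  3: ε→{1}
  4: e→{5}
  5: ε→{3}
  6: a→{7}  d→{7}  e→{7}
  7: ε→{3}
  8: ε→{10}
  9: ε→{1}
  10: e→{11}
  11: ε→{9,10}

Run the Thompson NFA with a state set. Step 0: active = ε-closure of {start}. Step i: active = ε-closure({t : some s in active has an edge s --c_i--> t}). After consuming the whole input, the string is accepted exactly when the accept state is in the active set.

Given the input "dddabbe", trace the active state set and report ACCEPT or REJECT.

initial (ε-close {0}): {0,2,4,6,8,10}
'd' @ 1: {1,3,7}  ✓accept
'd' @ 2: {}  — dead — no transitions
rest 'dabbe' ignored (set empty)
end set {} — state 1 not in

Answer: REJECT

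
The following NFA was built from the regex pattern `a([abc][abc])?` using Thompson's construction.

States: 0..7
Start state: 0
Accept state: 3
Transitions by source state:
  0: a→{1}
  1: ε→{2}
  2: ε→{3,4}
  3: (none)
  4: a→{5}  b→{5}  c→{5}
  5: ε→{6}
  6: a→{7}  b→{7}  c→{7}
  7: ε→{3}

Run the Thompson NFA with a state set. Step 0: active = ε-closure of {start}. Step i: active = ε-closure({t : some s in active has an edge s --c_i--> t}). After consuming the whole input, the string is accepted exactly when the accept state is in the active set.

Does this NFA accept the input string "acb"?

S₀ = ε-closure({0}) = {0}
'a' @ 1: {1,2,3,4}  [accepting]
'c' @ 2: {5,6}
'b' @ 3: {3,7}  [accepting]
after full input: {3,7}  (accept=3 in)

Answer: ACCEPT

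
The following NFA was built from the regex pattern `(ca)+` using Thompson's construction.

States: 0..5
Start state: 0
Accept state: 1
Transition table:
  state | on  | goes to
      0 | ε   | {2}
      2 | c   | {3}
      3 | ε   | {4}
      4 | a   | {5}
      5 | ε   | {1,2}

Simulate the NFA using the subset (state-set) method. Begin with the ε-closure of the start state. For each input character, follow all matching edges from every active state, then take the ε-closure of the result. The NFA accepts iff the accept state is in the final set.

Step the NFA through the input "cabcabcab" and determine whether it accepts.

Answer: REJECT

Derivation:
initial (ε-close {0}): {0,2}
'c' @ 1: {3,4}
'a' @ 2: {1,2,5}  ✓accept
'b' @ 3: {}  — dead — no transitions
rest 'cabcab' ignored (set empty)
after full input: {}  (accept=1 not in)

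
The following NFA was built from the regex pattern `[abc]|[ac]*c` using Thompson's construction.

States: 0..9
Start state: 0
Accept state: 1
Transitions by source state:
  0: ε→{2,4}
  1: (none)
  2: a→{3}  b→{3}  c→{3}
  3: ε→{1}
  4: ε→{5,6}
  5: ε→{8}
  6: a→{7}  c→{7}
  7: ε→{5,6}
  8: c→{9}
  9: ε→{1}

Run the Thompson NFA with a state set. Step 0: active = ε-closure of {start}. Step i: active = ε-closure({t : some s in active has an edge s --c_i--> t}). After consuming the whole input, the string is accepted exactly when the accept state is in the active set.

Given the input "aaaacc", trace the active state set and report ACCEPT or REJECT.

start: ε-closure({0}) = {0,2,4,5,6,8}
'a' @ 1: {1,3,5,6,7,8}  ✓accept
'a' @ 2: {5,6,7,8}
'a' @ 3: {5,6,7,8}
'a' @ 4: {5,6,7,8}
'c' @ 5: {1,5,6,7,8,9}  ✓accept
'c' @ 6: {1,5,6,7,8,9}  ✓accept
after full input: {1,5,6,7,8,9}  (accept=1 in)

Answer: ACCEPT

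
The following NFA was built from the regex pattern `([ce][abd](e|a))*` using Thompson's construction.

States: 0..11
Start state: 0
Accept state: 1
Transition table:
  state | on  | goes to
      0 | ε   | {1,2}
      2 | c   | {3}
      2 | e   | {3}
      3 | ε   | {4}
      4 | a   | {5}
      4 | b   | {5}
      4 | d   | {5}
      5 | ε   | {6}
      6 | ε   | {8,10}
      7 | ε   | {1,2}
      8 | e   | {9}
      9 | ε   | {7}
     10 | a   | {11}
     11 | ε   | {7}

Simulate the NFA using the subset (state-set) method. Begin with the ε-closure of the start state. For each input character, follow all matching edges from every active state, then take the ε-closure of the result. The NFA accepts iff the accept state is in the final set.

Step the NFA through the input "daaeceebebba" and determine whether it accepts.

Answer: REJECT

Trace:
S₀ = ε-closure({0}) = {0,1,2}
'd' @ 1: {}  — no active states
rest 'aaeceebebba' ignored (set empty)
end set {} — state 1 not in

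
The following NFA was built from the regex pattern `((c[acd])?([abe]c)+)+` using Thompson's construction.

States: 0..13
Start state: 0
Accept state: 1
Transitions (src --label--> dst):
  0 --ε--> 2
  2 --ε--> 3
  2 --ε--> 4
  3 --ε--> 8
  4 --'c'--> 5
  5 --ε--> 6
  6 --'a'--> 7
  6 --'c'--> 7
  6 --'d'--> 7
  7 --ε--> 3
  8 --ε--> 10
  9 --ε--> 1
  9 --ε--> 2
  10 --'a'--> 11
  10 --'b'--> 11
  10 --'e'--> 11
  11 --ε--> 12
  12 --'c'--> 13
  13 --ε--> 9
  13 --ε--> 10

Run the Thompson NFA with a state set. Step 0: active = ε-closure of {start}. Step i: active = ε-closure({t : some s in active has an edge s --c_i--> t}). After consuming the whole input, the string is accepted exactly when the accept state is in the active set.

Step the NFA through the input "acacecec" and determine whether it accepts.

Answer: ACCEPT

Trace:
S₀ = ε-closure({0}) = {0,2,3,4,8,10}
'a' @ 1: {11,12}
'c' @ 2: {1,2,3,4,8,9,10,13}  [accepting]
'a' @ 3: {11,12}
'c' @ 4: {1,2,3,4,8,9,10,13}  [accepting]
'e' @ 5: {11,12}
'c' @ 6: {1,2,3,4,8,9,10,13}  [accepting]
'e' @ 7: {11,12}
'c' @ 8: {1,2,3,4,8,9,10,13}  [accepting]
end set {1,2,3,4,8,9,10,13} — state 1 in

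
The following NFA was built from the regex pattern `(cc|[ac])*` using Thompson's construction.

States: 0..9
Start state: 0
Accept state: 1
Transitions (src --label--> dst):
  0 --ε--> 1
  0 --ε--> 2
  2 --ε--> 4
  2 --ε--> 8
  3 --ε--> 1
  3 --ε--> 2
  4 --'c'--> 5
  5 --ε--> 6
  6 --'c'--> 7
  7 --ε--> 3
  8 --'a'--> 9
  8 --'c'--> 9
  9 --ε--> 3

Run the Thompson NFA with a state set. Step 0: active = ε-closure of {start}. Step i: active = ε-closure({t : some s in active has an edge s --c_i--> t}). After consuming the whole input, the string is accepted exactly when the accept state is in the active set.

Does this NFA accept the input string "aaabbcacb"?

Answer: REJECT

Steps:
S₀ = ε-closure({0}) = {0,1,2,4,8}
'a' @ 1: {1,2,3,4,8,9}  [accepting]
'a' @ 2: {1,2,3,4,8,9}  [accepting]
'a' @ 3: {1,2,3,4,8,9}  [accepting]
'b' @ 4: {}  — dead — no transitions
rest 'bcacb' ignored (set empty)
end set {} — state 1 not in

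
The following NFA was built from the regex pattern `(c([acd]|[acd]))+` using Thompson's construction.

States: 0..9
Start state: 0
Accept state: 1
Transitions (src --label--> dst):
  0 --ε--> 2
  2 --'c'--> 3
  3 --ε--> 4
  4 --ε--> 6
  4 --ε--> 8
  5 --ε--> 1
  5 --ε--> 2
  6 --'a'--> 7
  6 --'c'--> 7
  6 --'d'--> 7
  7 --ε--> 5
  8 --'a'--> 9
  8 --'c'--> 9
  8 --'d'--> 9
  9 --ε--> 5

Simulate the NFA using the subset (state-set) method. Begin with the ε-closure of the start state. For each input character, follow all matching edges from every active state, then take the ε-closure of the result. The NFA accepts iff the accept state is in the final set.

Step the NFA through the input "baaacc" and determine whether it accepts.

Answer: REJECT

Derivation:
S₀ = ε-closure({0}) = {0,2}
'b' @ 1: {}  — no active states
rest 'aaacc' ignored (set empty)
after full input: {}  (accept=1 not in)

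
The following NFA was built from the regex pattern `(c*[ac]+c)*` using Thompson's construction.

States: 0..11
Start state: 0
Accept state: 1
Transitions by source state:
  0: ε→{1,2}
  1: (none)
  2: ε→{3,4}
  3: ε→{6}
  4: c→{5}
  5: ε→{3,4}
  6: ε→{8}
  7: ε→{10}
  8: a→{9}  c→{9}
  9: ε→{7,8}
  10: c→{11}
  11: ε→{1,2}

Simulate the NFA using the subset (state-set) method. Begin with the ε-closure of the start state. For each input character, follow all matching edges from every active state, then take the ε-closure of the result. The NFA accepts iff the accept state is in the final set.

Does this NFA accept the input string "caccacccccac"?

S₀ = ε-closure({0}) = {0,1,2,3,4,6,8}
'c' @ 1: {3,4,5,6,7,8,9,10}
'a' @ 2: {7,8,9,10}
'c' @ 3: {1,2,3,4,6,7,8,9,10,11}  [accepting]
'c' @ 4: {1,2,3,4,5,6,7,8,9,10,11}  [accepting]
'a' @ 5: {7,8,9,10}
'c' @ 6: {1,2,3,4,6,7,8,9,10,11}  [accepting]
'c' @ 7: {1,2,3,4,5,6,7,8,9,10,11}  [accepting]
'c' @ 8: {1,2,3,4,5,6,7,8,9,10,11}  [accepting]
'c' @ 9: {1,2,3,4,5,6,7,8,9,10,11}  [accepting]
'c' @ 10: {1,2,3,4,5,6,7,8,9,10,11}  [accepting]
'a' @ 11: {7,8,9,10}
'c' @ 12: {1,2,3,4,6,7,8,9,10,11}  [accepting]
final: {1,2,3,4,6,7,8,9,10,11}; accept 1 in set

Answer: ACCEPT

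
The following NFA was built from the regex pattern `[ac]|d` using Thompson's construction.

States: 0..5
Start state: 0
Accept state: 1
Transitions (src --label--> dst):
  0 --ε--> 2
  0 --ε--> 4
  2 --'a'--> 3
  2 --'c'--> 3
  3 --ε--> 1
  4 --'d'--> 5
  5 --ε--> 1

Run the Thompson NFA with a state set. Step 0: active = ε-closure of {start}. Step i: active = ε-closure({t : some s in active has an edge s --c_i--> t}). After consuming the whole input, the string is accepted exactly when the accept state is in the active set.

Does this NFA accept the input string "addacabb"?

Answer: REJECT

Derivation:
S₀ = ε-closure({0}) = {0,2,4}
'a' @ 1: {1,3}  [accepting]
'd' @ 2: {}  — state set empty
rest 'dacabb' ignored (set empty)
final: {}; accept 1 not in set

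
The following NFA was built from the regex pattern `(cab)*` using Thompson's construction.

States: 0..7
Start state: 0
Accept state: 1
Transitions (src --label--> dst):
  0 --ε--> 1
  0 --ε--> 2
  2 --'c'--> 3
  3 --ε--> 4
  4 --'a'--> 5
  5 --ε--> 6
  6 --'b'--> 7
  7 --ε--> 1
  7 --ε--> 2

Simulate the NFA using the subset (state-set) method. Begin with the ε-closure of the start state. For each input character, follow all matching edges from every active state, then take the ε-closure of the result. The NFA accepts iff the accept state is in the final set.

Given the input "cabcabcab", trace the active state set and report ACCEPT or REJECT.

initial (ε-close {0}): {0,1,2}
'c' @ 1: {3,4}
'a' @ 2: {5,6}
'b' @ 3: {1,2,7}  ✓accept
'c' @ 4: {3,4}
'a' @ 5: {5,6}
'b' @ 6: {1,2,7}  ✓accept
'c' @ 7: {3,4}
'a' @ 8: {5,6}
'b' @ 9: {1,2,7}  ✓accept
end set {1,2,7} — state 1 in

Answer: ACCEPT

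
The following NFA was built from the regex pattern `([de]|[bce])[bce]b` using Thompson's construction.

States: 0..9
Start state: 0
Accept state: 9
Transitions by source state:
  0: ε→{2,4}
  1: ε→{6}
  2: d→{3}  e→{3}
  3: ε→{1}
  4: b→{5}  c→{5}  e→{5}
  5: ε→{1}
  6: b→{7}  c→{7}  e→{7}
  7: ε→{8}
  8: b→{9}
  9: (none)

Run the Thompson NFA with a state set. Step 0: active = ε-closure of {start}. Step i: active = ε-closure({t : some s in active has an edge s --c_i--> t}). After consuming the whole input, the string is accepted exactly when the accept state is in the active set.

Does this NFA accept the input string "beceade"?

S₀ = ε-closure({0}) = {0,2,4}
'b' @ 1: {1,5,6}
'e' @ 2: {7,8}
'c' @ 3: {}  — no active states
rest 'eade' ignored (set empty)
final: {}; accept 9 not in set

Answer: REJECT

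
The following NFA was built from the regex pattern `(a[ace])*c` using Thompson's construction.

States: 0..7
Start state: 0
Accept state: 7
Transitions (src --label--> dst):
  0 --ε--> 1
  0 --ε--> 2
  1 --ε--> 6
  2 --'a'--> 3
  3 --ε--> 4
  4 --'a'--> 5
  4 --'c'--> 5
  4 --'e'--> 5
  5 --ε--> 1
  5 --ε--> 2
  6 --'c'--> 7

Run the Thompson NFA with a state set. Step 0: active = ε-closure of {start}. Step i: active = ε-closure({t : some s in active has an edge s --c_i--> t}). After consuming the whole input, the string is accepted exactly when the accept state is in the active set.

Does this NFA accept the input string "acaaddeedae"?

Answer: REJECT

Derivation:
S₀ = ε-closure({0}) = {0,1,2,6}
'a' @ 1: {3,4}
'c' @ 2: {1,2,5,6}
'a' @ 3: {3,4}
'a' @ 4: {1,2,5,6}
'd' @ 5: {}  — no active states
rest 'deedae' ignored (set empty)
after full input: {}  (accept=7 not in)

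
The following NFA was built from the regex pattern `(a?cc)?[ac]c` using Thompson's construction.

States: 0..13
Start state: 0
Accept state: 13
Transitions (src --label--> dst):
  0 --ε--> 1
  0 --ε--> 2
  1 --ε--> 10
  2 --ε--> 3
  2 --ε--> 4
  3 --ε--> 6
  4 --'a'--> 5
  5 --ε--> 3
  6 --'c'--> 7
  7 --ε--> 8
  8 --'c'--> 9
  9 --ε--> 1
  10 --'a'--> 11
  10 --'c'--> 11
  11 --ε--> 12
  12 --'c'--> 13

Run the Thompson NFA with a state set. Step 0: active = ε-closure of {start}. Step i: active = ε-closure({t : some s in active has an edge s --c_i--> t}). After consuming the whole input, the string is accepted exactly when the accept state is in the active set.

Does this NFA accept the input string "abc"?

Answer: REJECT

Trace:
S₀ = ε-closure({0}) = {0,1,2,3,4,6,10}
'a' @ 1: {3,5,6,11,12}
'b' @ 2: {}  — no active states
rest 'c' ignored (set empty)
end set {} — state 13 not in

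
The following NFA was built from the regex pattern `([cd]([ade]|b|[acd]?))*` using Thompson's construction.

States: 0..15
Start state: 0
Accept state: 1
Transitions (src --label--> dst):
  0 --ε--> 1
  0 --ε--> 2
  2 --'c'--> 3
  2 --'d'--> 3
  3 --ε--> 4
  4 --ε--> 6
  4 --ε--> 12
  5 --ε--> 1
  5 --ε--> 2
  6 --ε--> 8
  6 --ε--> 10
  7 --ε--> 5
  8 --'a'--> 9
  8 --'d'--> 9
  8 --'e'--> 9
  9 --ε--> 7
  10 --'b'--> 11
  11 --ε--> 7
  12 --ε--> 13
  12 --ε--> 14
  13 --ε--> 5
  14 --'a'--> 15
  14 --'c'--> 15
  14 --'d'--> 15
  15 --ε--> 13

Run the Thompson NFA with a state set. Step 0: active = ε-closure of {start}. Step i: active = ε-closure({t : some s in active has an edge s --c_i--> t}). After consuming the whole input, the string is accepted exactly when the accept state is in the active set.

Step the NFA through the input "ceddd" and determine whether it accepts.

start: ε-closure({0}) = {0,1,2}
'c' @ 1: {1,2,3,4,5,6,8,10,12,13,14}  ✓accept
'e' @ 2: {1,2,5,7,9}  ✓accept
'd' @ 3: {1,2,3,4,5,6,8,10,12,13,14}  ✓accept
'd' @ 4: {1,2,3,4,5,6,7,8,9,10,12,13,14,15}  ✓accept
'd' @ 5: {1,2,3,4,5,6,7,8,9,10,12,13,14,15}  ✓accept
final: {1,2,3,4,5,6,7,8,9,10,12,13,14,15}; accept 1 in set

Answer: ACCEPT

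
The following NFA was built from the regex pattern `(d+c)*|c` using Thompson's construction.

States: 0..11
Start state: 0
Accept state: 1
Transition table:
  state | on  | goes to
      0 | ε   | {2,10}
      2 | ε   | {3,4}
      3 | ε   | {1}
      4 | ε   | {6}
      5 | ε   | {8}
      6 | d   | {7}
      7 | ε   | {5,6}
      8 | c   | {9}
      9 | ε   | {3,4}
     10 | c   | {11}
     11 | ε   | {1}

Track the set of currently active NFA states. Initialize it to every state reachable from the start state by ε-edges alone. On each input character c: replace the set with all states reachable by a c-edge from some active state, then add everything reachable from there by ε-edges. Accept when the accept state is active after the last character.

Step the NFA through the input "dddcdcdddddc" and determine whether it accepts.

Answer: ACCEPT

Trace:
initial (ε-close {0}): {0,1,2,3,4,6,10}
'd' @ 1: {5,6,7,8}
'd' @ 2: {5,6,7,8}
'd' @ 3: {5,6,7,8}
'c' @ 4: {1,3,4,6,9}  [accepting]
'd' @ 5: {5,6,7,8}
'c' @ 6: {1,3,4,6,9}  [accepting]
'd' @ 7: {5,6,7,8}
'd' @ 8: {5,6,7,8}
'd' @ 9: {5,6,7,8}
'd' @ 10: {5,6,7,8}
'd' @ 11: {5,6,7,8}
'c' @ 12: {1,3,4,6,9}  [accepting]
final: {1,3,4,6,9}; accept 1 in set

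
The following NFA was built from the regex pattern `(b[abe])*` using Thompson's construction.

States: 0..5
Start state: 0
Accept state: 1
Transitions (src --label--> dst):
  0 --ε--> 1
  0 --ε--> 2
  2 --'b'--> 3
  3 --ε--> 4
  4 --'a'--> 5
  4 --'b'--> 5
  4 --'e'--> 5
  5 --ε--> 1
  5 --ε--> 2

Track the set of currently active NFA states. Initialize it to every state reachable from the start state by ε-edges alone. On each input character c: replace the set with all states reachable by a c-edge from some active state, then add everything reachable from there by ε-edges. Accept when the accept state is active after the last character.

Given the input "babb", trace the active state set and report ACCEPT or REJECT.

initial (ε-close {0}): {0,1,2}
'b' @ 1: {3,4}
'a' @ 2: {1,2,5}  (accept∈set)
'b' @ 3: {3,4}
'b' @ 4: {1,2,5}  (accept∈set)
end set {1,2,5} — state 1 in

Answer: ACCEPT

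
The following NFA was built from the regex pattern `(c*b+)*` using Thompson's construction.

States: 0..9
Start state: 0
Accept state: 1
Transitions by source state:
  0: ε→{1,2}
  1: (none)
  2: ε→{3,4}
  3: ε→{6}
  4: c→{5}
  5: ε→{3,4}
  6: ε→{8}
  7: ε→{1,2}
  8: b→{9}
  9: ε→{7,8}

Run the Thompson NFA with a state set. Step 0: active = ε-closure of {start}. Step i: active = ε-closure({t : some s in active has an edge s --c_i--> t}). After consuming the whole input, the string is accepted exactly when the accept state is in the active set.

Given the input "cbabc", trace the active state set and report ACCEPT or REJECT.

start: ε-closure({0}) = {0,1,2,3,4,6,8}
'c' @ 1: {3,4,5,6,8}
'b' @ 2: {1,2,3,4,6,7,8,9}  (accept∈set)
'a' @ 3: {}  — dead — no transitions
rest 'bc' ignored (set empty)
final: {}; accept 1 not in set

Answer: REJECT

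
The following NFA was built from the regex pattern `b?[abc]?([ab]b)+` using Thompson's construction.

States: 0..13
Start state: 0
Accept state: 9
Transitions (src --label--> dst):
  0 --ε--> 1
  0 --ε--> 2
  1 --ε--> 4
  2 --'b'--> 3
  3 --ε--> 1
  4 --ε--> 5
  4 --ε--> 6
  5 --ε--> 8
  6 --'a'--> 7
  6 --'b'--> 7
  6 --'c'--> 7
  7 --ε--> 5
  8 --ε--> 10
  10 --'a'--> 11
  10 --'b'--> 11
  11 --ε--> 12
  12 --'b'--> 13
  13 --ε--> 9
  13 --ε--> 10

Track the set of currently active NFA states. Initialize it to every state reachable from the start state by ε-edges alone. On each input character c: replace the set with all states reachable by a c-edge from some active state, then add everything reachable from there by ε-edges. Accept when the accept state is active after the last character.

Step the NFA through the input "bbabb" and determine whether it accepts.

S₀ = ε-closure({0}) = {0,1,2,4,5,6,8,10}
'b' @ 1: {1,3,4,5,6,7,8,10,11,12}
'b' @ 2: {5,7,8,9,10,11,12,13}  (accept∈set)
'a' @ 3: {11,12}
'b' @ 4: {9,10,13}  (accept∈set)
'b' @ 5: {11,12}
final: {11,12}; accept 9 not in set

Answer: REJECT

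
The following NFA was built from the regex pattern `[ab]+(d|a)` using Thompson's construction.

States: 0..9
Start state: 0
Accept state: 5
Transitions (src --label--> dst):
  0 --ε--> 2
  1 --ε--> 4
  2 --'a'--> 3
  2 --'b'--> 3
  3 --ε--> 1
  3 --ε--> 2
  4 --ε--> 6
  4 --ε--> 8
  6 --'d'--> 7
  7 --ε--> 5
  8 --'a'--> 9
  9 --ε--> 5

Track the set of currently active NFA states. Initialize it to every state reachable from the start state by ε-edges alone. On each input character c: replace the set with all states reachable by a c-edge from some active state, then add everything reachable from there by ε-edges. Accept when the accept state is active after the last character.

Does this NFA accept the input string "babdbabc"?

start: ε-closure({0}) = {0,2}
'b' @ 1: {1,2,3,4,6,8}
'a' @ 2: {1,2,3,4,5,6,8,9}  ✓accept
'b' @ 3: {1,2,3,4,6,8}
'd' @ 4: {5,7}  ✓accept
'b' @ 5: {}  — state set empty
rest 'abc' ignored (set empty)
final: {}; accept 5 not in set

Answer: REJECT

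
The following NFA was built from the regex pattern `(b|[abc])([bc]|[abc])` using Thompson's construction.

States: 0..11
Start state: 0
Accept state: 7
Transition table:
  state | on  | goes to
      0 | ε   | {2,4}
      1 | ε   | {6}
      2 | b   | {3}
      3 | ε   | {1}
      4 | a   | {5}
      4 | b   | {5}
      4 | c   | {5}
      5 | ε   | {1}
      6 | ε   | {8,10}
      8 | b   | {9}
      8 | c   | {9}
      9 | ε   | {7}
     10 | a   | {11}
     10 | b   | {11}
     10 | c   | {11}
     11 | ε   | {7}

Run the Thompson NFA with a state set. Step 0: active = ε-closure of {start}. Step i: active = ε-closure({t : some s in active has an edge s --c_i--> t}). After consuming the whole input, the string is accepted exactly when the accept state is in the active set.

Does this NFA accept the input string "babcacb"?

initial (ε-close {0}): {0,2,4}
'b' @ 1: {1,3,5,6,8,10}
'a' @ 2: {7,11}  ✓accept
'b' @ 3: {}  — dead — no transitions
rest 'cacb' ignored (set empty)
end set {} — state 7 not in

Answer: REJECT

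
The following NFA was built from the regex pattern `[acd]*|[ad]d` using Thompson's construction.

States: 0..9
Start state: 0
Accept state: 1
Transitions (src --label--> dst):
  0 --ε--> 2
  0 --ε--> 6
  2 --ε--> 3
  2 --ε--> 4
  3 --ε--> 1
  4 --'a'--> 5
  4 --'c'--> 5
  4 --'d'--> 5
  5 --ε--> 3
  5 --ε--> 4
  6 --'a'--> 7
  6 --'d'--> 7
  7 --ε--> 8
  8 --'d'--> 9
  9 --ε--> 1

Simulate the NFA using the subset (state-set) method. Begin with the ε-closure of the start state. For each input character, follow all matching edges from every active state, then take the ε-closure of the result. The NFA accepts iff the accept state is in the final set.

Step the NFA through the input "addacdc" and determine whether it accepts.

initial (ε-close {0}): {0,1,2,3,4,6}
'a' @ 1: {1,3,4,5,7,8}  (accept∈set)
'd' @ 2: {1,3,4,5,9}  (accept∈set)
'd' @ 3: {1,3,4,5}  (accept∈set)
'a' @ 4: {1,3,4,5}  (accept∈set)
'c' @ 5: {1,3,4,5}  (accept∈set)
'd' @ 6: {1,3,4,5}  (accept∈set)
'c' @ 7: {1,3,4,5}  (accept∈set)
end set {1,3,4,5} — state 1 in

Answer: ACCEPT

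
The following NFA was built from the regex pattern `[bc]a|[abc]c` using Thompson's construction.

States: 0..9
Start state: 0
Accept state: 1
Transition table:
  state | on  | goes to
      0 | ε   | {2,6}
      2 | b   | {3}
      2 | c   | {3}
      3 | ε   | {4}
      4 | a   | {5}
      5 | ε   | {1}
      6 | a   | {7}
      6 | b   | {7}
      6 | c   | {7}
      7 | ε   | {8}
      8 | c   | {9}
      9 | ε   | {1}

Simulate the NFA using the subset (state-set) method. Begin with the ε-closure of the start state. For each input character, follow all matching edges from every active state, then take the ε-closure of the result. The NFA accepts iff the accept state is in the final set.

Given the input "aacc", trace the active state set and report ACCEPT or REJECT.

Answer: REJECT

Steps:
start: ε-closure({0}) = {0,2,6}
'a' @ 1: {7,8}
'a' @ 2: {}  — no active states
rest 'cc' ignored (set empty)
end set {} — state 1 not in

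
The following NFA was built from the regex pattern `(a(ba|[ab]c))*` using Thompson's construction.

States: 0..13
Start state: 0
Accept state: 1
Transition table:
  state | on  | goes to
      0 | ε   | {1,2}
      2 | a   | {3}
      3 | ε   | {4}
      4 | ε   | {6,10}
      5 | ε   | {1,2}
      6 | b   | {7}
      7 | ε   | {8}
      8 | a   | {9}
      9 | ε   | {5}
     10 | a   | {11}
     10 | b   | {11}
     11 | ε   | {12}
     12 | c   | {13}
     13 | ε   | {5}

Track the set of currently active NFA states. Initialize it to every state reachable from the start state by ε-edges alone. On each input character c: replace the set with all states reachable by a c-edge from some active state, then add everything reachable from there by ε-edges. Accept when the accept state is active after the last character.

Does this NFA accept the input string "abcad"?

Answer: REJECT

Steps:
start: ε-closure({0}) = {0,1,2}
'a' @ 1: {3,4,6,10}
'b' @ 2: {7,8,11,12}
'c' @ 3: {1,2,5,13}  ✓accept
'a' @ 4: {3,4,6,10}
'd' @ 5: {}  — state set empty
after full input: {}  (accept=1 not in)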